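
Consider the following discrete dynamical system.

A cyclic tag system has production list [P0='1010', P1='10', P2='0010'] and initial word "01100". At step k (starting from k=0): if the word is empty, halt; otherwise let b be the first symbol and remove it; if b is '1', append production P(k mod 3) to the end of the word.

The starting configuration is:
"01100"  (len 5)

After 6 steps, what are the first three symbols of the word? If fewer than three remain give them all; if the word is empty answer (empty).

t=0: "01100"  (len 5)
t=1: "1100"  (len 4)
t=2: "10010"  (len 5)
t=3: "00100010"  (len 8)
t=4: "0100010"  (len 7)
t=5: "100010"  (len 6)
t=6: "000100010"  (len 9)

000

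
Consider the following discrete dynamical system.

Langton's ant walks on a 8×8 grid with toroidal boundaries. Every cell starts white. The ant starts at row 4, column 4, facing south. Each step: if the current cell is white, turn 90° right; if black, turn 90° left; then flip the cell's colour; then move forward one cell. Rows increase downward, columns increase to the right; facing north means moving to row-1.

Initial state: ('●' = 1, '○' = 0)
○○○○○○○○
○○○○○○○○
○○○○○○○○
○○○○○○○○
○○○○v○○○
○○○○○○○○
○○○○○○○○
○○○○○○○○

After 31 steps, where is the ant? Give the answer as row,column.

3,6

gen 0: ○○○○○○○○
○○○○○○○○
○○○○○○○○
○○○○○○○○
○○○○v○○○
○○○○○○○○
○○○○○○○○
○○○○○○○○
gen 1: ○○○○○○○○
○○○○○○○○
○○○○○○○○
○○○○○○○○
○○○<●○○○
○○○○○○○○
○○○○○○○○
○○○○○○○○
gen 2: ○○○○○○○○
○○○○○○○○
○○○○○○○○
○○○^○○○○
○○○●●○○○
○○○○○○○○
○○○○○○○○
○○○○○○○○
gen 3: ○○○○○○○○
○○○○○○○○
○○○○○○○○
○○○●>○○○
○○○●●○○○
○○○○○○○○
○○○○○○○○
○○○○○○○○
gen 4: ○○○○○○○○
○○○○○○○○
○○○○○○○○
○○○●●○○○
○○○●v○○○
○○○○○○○○
○○○○○○○○
○○○○○○○○
gen 5: ○○○○○○○○
○○○○○○○○
○○○○○○○○
○○○●●○○○
○○○●○>○○
○○○○○○○○
○○○○○○○○
○○○○○○○○
gen 6: ○○○○○○○○
○○○○○○○○
○○○○○○○○
○○○●●○○○
○○○●○●○○
○○○○○v○○
○○○○○○○○
○○○○○○○○
gen 7: ○○○○○○○○
○○○○○○○○
○○○○○○○○
○○○●●○○○
○○○●○●○○
○○○○<●○○
○○○○○○○○
○○○○○○○○
gen 8: ○○○○○○○○
○○○○○○○○
○○○○○○○○
○○○●●○○○
○○○●^●○○
○○○○●●○○
○○○○○○○○
○○○○○○○○
gen 9: ○○○○○○○○
○○○○○○○○
○○○○○○○○
○○○●●○○○
○○○●●>○○
○○○○●●○○
○○○○○○○○
○○○○○○○○
gen 10: ○○○○○○○○
○○○○○○○○
○○○○○○○○
○○○●●^○○
○○○●●○○○
○○○○●●○○
○○○○○○○○
○○○○○○○○
gen 11: ○○○○○○○○
○○○○○○○○
○○○○○○○○
○○○●●●>○
○○○●●○○○
○○○○●●○○
○○○○○○○○
○○○○○○○○
gen 12: ○○○○○○○○
○○○○○○○○
○○○○○○○○
○○○●●●●○
○○○●●○v○
○○○○●●○○
○○○○○○○○
○○○○○○○○
gen 13: ○○○○○○○○
○○○○○○○○
○○○○○○○○
○○○●●●●○
○○○●●<●○
○○○○●●○○
○○○○○○○○
○○○○○○○○
gen 14: ○○○○○○○○
○○○○○○○○
○○○○○○○○
○○○●●^●○
○○○●●●●○
○○○○●●○○
○○○○○○○○
○○○○○○○○
gen 15: ○○○○○○○○
○○○○○○○○
○○○○○○○○
○○○●<○●○
○○○●●●●○
○○○○●●○○
○○○○○○○○
○○○○○○○○
gen 16: ○○○○○○○○
○○○○○○○○
○○○○○○○○
○○○●○○●○
○○○●v●●○
○○○○●●○○
○○○○○○○○
○○○○○○○○
gen 17: ○○○○○○○○
○○○○○○○○
○○○○○○○○
○○○●○○●○
○○○●○>●○
○○○○●●○○
○○○○○○○○
○○○○○○○○
gen 18: ○○○○○○○○
○○○○○○○○
○○○○○○○○
○○○●○^●○
○○○●○○●○
○○○○●●○○
○○○○○○○○
○○○○○○○○
gen 19: ○○○○○○○○
○○○○○○○○
○○○○○○○○
○○○●○●>○
○○○●○○●○
○○○○●●○○
○○○○○○○○
○○○○○○○○
gen 20: ○○○○○○○○
○○○○○○○○
○○○○○○^○
○○○●○●○○
○○○●○○●○
○○○○●●○○
○○○○○○○○
○○○○○○○○
gen 21: ○○○○○○○○
○○○○○○○○
○○○○○○●>
○○○●○●○○
○○○●○○●○
○○○○●●○○
○○○○○○○○
○○○○○○○○
gen 22: ○○○○○○○○
○○○○○○○○
○○○○○○●●
○○○●○●○v
○○○●○○●○
○○○○●●○○
○○○○○○○○
○○○○○○○○
gen 23: ○○○○○○○○
○○○○○○○○
○○○○○○●●
○○○●○●<●
○○○●○○●○
○○○○●●○○
○○○○○○○○
○○○○○○○○
gen 24: ○○○○○○○○
○○○○○○○○
○○○○○○^●
○○○●○●●●
○○○●○○●○
○○○○●●○○
○○○○○○○○
○○○○○○○○
gen 25: ○○○○○○○○
○○○○○○○○
○○○○○<○●
○○○●○●●●
○○○●○○●○
○○○○●●○○
○○○○○○○○
○○○○○○○○
gen 26: ○○○○○○○○
○○○○○^○○
○○○○○●○●
○○○●○●●●
○○○●○○●○
○○○○●●○○
○○○○○○○○
○○○○○○○○
gen 27: ○○○○○○○○
○○○○○●>○
○○○○○●○●
○○○●○●●●
○○○●○○●○
○○○○●●○○
○○○○○○○○
○○○○○○○○
gen 28: ○○○○○○○○
○○○○○●●○
○○○○○●v●
○○○●○●●●
○○○●○○●○
○○○○●●○○
○○○○○○○○
○○○○○○○○
gen 29: ○○○○○○○○
○○○○○●●○
○○○○○<●●
○○○●○●●●
○○○●○○●○
○○○○●●○○
○○○○○○○○
○○○○○○○○
gen 30: ○○○○○○○○
○○○○○●●○
○○○○○○●●
○○○●○v●●
○○○●○○●○
○○○○●●○○
○○○○○○○○
○○○○○○○○
gen 31: ○○○○○○○○
○○○○○●●○
○○○○○○●●
○○○●○○>●
○○○●○○●○
○○○○●●○○
○○○○○○○○
○○○○○○○○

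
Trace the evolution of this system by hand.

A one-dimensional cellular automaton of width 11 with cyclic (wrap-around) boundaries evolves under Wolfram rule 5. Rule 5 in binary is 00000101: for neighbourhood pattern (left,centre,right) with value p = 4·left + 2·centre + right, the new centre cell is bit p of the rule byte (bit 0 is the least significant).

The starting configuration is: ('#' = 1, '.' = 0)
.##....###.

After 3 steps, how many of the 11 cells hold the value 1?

2

k=0  .##....###.
k=1  ....##.....
k=2  ###....####
k=3  ....##.....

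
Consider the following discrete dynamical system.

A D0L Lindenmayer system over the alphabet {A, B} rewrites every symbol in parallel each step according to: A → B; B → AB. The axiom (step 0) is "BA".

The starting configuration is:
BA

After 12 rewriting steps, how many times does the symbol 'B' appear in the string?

[0] BA
[1] ABB
[2] BABAB
[3] ABBABBAB
[4] BABABBABABBAB
[5] ABBABBABABBABBABABBAB
[6] BABABBABABBABBABABBABABBABBABABBAB
[7] ABBABBABABBABBABABBABABBABBABABBABBABABBABABBABBABABBAB
[8] BABABBABABBABBABABBABABBABBABABBABBABABBABABBABBABABBABABBABBABABBABBABABBABABBABBABABBAB
[9] ABBABBABABBABBABABBABABBABBABABBABBABABBABABBABBABABBABABB…BABBABABBABABBABBABABBABABBABBABABBABBABABBABABBABBABABBAB  (len 144)
[10] BABABBABABBABBABABBABABBABBABABBABBABABBABABBABBABABBABABB…BABBABABBABABBABBABABBABABBABBABABBABBABABBABABBABBABABBAB  (len 233)
[11] ABBABBABABBABBABABBABABBABBABABBABBABABBABABBABBABABBABABB…BABBABABBABABBABBABABBABABBABBABABBABBABABBABABBABBABABBAB  (len 377)
[12] BABABBABABBABBABABBABABBABBABABBABBABABBABABBABBABABBABABB…BABBABABBABABBABBABABBABABBABBABABBABBABABBABABBABBABABBAB  (len 610)

377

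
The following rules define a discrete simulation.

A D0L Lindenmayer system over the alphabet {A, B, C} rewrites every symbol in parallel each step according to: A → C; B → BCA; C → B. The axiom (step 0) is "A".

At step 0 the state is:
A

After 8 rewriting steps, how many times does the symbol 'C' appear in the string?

20

step 0: A
step 1: C
step 2: B
step 3: BCA
step 4: BCABC
step 5: BCABCBCAB
step 6: BCABCBCABBCABCBCA
step 7: BCABCBCABBCABCBCABCABCBCABBCABC
step 8: BCABCBCABBCABCBCABCABCBCABBCABCBCABCBCABBCABCBCABCABCBCAB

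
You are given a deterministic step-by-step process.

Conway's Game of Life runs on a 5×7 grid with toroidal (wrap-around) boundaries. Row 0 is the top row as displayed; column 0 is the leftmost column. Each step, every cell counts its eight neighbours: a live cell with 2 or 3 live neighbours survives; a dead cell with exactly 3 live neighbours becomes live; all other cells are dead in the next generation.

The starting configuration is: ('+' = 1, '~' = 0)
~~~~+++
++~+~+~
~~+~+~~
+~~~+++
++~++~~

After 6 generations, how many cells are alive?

0) ~~~~+++
++~+~+~
~~+~+~~
+~~~+++
++~++~~
1) ~~~~~~~
++++~~~
~~+~~~~
+~+~~~+
~+~+~~~
2) +~~+~~~
~+++~~~
~~~~~~+
+~++~~~
+++~~~~
3) +~~+~~~
++++~~~
+~~~~~~
+~++~~+
+~~~~~+
4) ~~~+~~~
+~++~~+
~~~~~~~
~~~~~~~
~~++~~~
5) ~+~~+~~
~~++~~~
~~~~~~~
~~~~~~~
~~++~~~
6) ~+~~+~~
~~++~~~
~~~~~~~
~~~~~~~
~~++~~~

6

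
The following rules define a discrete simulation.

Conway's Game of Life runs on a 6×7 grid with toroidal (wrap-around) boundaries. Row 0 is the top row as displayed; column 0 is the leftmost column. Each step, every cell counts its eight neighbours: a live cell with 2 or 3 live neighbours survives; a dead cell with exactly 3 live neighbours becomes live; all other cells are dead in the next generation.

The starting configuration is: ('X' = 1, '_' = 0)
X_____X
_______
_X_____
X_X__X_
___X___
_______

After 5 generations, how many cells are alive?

gen 0: X_____X
_______
_X_____
X_X__X_
___X___
_______
gen 1: _______
X______
_X_____
_XX____
_______
_______
gen 2: _______
_______
XXX____
_XX____
_______
_______
gen 3: _______
_X_____
X_X____
X_X____
_______
_______
gen 4: _______
_X_____
X_X____
_______
_______
_______
gen 5: _______
_X_____
_X_____
_______
_______
_______

2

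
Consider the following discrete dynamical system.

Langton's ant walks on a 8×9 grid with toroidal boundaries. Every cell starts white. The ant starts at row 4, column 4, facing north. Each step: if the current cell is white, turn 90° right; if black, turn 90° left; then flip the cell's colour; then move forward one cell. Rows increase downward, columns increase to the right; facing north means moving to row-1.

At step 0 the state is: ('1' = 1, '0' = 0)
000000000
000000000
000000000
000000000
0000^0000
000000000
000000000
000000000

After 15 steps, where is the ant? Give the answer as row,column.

t=0: 000000000
000000000
000000000
000000000
0000^0000
000000000
000000000
000000000
t=1: 000000000
000000000
000000000
000000000
00001>000
000000000
000000000
000000000
t=2: 000000000
000000000
000000000
000000000
000011000
00000v000
000000000
000000000
t=3: 000000000
000000000
000000000
000000000
000011000
0000<1000
000000000
000000000
t=4: 000000000
000000000
000000000
000000000
0000^1000
000011000
000000000
000000000
t=5: 000000000
000000000
000000000
000000000
000<01000
000011000
000000000
000000000
t=6: 000000000
000000000
000000000
000^00000
000101000
000011000
000000000
000000000
t=7: 000000000
000000000
000000000
0001>0000
000101000
000011000
000000000
000000000
t=8: 000000000
000000000
000000000
000110000
0001v1000
000011000
000000000
000000000
t=9: 000000000
000000000
000000000
000110000
000<11000
000011000
000000000
000000000
t=10: 000000000
000000000
000000000
000110000
000011000
000v11000
000000000
000000000
t=11: 000000000
000000000
000000000
000110000
000011000
00<111000
000000000
000000000
t=12: 000000000
000000000
000000000
000110000
00^011000
001111000
000000000
000000000
t=13: 000000000
000000000
000000000
000110000
001>11000
001111000
000000000
000000000
t=14: 000000000
000000000
000000000
000110000
001111000
001v11000
000000000
000000000
t=15: 000000000
000000000
000000000
000110000
001111000
0010>1000
000000000
000000000

5,4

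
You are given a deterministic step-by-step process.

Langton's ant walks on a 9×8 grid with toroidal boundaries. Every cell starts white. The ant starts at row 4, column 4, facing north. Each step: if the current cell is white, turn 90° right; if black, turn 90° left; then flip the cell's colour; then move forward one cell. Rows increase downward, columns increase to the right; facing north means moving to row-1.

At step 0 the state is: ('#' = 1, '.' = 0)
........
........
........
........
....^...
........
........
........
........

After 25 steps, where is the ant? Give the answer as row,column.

6,3

gen 0: ........
........
........
........
....^...
........
........
........
........
gen 1: ........
........
........
........
....#>..
........
........
........
........
gen 2: ........
........
........
........
....##..
.....v..
........
........
........
gen 3: ........
........
........
........
....##..
....<#..
........
........
........
gen 4: ........
........
........
........
....^#..
....##..
........
........
........
gen 5: ........
........
........
........
...<.#..
....##..
........
........
........
gen 6: ........
........
........
...^....
...#.#..
....##..
........
........
........
gen 7: ........
........
........
...#>...
...#.#..
....##..
........
........
........
gen 8: ........
........
........
...##...
...#v#..
....##..
........
........
........
gen 9: ........
........
........
...##...
...<##..
....##..
........
........
........
gen 10: ........
........
........
...##...
....##..
...v##..
........
........
........
gen 11: ........
........
........
...##...
....##..
..<###..
........
........
........
gen 12: ........
........
........
...##...
..^.##..
..####..
........
........
........
gen 13: ........
........
........
...##...
..#>##..
..####..
........
........
........
gen 14: ........
........
........
...##...
..####..
..#v##..
........
........
........
gen 15: ........
........
........
...##...
..####..
..#.>#..
........
........
........
gen 16: ........
........
........
...##...
..##^#..
..#..#..
........
........
........
gen 17: ........
........
........
...##...
..#<.#..
..#..#..
........
........
........
gen 18: ........
........
........
...##...
..#..#..
..#v.#..
........
........
........
gen 19: ........
........
........
...##...
..#..#..
..<#.#..
........
........
........
gen 20: ........
........
........
...##...
..#..#..
...#.#..
..v.....
........
........
gen 21: ........
........
........
...##...
..#..#..
...#.#..
.<#.....
........
........
gen 22: ........
........
........
...##...
..#..#..
.^.#.#..
.##.....
........
........
gen 23: ........
........
........
...##...
..#..#..
.#>#.#..
.##.....
........
........
gen 24: ........
........
........
...##...
..#..#..
.###.#..
.#v.....
........
........
gen 25: ........
........
........
...##...
..#..#..
.###.#..
.#.>....
........
........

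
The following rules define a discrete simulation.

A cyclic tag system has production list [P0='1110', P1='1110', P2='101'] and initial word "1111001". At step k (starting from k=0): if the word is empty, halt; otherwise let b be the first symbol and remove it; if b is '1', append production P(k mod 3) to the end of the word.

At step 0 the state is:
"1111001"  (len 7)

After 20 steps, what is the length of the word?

43

k=0  "1111001"  (len 7)
k=1  "1110011110"  (len 10)
k=2  "1100111101110"  (len 13)
k=3  "100111101110101"  (len 15)
k=4  "001111011101011110"  (len 18)
k=5  "01111011101011110"  (len 17)
k=6  "1111011101011110"  (len 16)
k=7  "1110111010111101110"  (len 19)
k=8  "1101110101111011101110"  (len 22)
k=9  "101110101111011101110101"  (len 24)
k=10  "011101011110111011101011110"  (len 27)
k=11  "11101011110111011101011110"  (len 26)
k=12  "1101011110111011101011110101"  (len 28)
k=13  "1010111101110111010111101011110"  (len 31)
k=14  "0101111011101110101111010111101110"  (len 34)
k=15  "101111011101110101111010111101110"  (len 33)
k=16  "011110111011101011110101111011101110"  (len 36)
k=17  "11110111011101011110101111011101110"  (len 35)
k=18  "1110111011101011110101111011101110101"  (len 37)
k=19  "1101110111010111101011110111011101011110"  (len 40)
k=20  "1011101110101111010111101110111010111101110"  (len 43)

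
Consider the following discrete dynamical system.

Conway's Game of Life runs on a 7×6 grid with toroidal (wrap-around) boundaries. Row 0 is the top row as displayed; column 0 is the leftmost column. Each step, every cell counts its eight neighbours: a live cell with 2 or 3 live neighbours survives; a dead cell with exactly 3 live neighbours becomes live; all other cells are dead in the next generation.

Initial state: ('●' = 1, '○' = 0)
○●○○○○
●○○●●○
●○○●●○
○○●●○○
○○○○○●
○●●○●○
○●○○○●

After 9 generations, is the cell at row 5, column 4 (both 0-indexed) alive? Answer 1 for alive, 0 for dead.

0

step 0: ○●○○○○
●○○●●○
●○○●●○
○○●●○○
○○○○○●
○●●○●○
○●○○○●
step 1: ○●●○●●
●●●●●○
○●○○○○
○○●●○●
○●○○●○
○●●○●●
○●○○○○
step 2: ○○○○●●
○○○○●○
○○○○○●
●●●●●○
○●○○○○
○●●●●●
○○○○○○
step 3: ○○○○●●
○○○○●○
●●●○○●
●●●●●●
○○○○○○
●●●●●○
●○●○○○
step 4: ○○○●●●
○●○●●○
○○○○○○
○○○●●○
○○○○○○
●○●●○●
●○●○○○
step 5: ●●○○○●
○○●●○●
○○●○○○
○○○○○○
○○●○○●
●○●●○●
●○●○○○
step 6: ○○○●●●
○○●●●●
○○●●○○
○○○○○○
●●●●●●
●○●●●●
○○●●●○
step 7: ○○○○○○
○○○○○●
○○●○○○
●○○○○●
○○○○○○
○○○○○○
●●○○○○
step 8: ●○○○○○
○○○○○○
●○○○○●
○○○○○○
○○○○○○
○○○○○○
○○○○○○
step 9: ○○○○○○
●○○○○●
○○○○○○
○○○○○○
○○○○○○
○○○○○○
○○○○○○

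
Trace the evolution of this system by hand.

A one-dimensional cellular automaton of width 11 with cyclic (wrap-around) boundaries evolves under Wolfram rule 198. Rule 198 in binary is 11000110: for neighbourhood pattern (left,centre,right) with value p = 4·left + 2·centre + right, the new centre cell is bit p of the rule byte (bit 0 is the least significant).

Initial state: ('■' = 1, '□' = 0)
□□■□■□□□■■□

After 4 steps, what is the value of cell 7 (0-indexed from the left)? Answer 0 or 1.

t=0: □□■□■□□□■■□
t=1: □■■□■□□■□■□
t=2: ■□■□■□■■□■□
t=3: ■□■□■□□■□■□
t=4: ■□■□■□■■□■□

1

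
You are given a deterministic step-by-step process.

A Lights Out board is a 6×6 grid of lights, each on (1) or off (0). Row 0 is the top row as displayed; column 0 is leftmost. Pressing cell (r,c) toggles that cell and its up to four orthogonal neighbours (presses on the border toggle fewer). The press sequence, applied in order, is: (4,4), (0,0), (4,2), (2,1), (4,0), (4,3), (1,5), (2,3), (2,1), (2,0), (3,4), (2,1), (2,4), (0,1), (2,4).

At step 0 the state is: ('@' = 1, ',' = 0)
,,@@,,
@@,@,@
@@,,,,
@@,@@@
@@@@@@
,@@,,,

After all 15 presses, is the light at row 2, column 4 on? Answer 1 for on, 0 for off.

step 0: ,,@@,,
@@,@,@
@@,,,,
@@,@@@
@@@@@@
,@@,,,
step 1: ,,@@,,
@@,@,@
@@,,,,
@@,@,@
@@@,,,
,@@,@,
step 2: @@@@,,
,@,@,@
@@,,,,
@@,@,@
@@@,,,
,@@,@,
step 3: @@@@,,
,@,@,@
@@,,,,
@@@@,@
@,,@,,
,@,,@,
step 4: @@@@,,
,,,@,@
,,@,,,
@,@@,@
@,,@,,
,@,,@,
step 5: @@@@,,
,,,@,@
,,@,,,
,,@@,@
,@,@,,
@@,,@,
step 6: @@@@,,
,,,@,@
,,@,,,
,,@,,@
,@@,@,
@@,@@,
step 7: @@@@,@
,,,@@,
,,@,,@
,,@,,@
,@@,@,
@@,@@,
step 8: @@@@,@
,,,,@,
,,,@@@
,,@@,@
,@@,@,
@@,@@,
step 9: @@@@,@
,@,,@,
@@@@@@
,@@@,@
,@@,@,
@@,@@,
step 10: @@@@,@
@@,,@,
,,@@@@
@@@@,@
,@@,@,
@@,@@,
step 11: @@@@,@
@@,,@,
,,@@,@
@@@,@,
,@@,,,
@@,@@,
step 12: @@@@,@
@,,,@,
@@,@,@
@,@,@,
,@@,,,
@@,@@,
step 13: @@@@,@
@,,,,,
@@,,@,
@,@,,,
,@@,,,
@@,@@,
step 14: ,,,@,@
@@,,,,
@@,,@,
@,@,,,
,@@,,,
@@,@@,
step 15: ,,,@,@
@@,,@,
@@,@,@
@,@,@,
,@@,,,
@@,@@,

0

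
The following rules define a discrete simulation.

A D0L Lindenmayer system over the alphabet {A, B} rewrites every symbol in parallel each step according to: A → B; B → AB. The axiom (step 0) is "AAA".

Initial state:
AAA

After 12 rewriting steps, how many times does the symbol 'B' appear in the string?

432

[0] AAA
[1] BBB
[2] ABABAB
[3] BABBABBAB
[4] ABBABABBABABBAB
[5] BABABBABBABABBABBABABBAB
[6] ABBABBABABBABABBABBABABBABABBABBABABBAB
[7] BABABBABABBABBABABBABBABABBABABBABBABABBABBABABBABABBABBABABBAB
[8] ABBABBABABBABBABABBABABBABBABABBABABBABBABABBABBABABBABABBABBABABBABABBABBABABBABBABABBABABBABBABABBAB
[9] BABABBABABBABBABABBABABBABBABABBABBABABBABABBABBABABBABBAB…BABBABABBABABBABBABABBABABBABBABABBABBABABBABABBABBABABBAB  (len 165)
[10] ABBABBABABBABBABABBABABBABBABABBABBABABBABABBABBABABBABABB…BABBABABBABABBABBABABBABABBABBABABBABBABABBABABBABBABABBAB  (len 267)
[11] BABABBABABBABBABABBABABBABBABABBABBABABBABABBABBABABBABABB…BABBABABBABABBABBABABBABABBABBABABBABBABABBABABBABBABABBAB  (len 432)
[12] ABBABBABABBABBABABBABABBABBABABBABBABABBABABBABBABABBABABB…BABBABABBABABBABBABABBABABBABBABABBABBABABBABABBABBABABBAB  (len 699)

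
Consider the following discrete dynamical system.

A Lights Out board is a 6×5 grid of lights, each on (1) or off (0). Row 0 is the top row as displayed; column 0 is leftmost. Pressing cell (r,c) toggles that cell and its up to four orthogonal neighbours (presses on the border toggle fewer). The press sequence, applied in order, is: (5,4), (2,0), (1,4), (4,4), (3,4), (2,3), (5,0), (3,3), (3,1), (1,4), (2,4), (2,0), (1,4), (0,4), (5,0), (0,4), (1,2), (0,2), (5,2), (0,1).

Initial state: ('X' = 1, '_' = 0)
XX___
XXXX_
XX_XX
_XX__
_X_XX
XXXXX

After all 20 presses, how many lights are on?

step 0: XX___
XXXX_
XX_XX
_XX__
_X_XX
XXXXX
step 1: XX___
XXXX_
XX_XX
_XX__
_X_X_
XXX__
step 2: XX___
_XXX_
___XX
XXX__
_X_X_
XXX__
step 3: XX__X
_XX_X
___X_
XXX__
_X_X_
XXX__
step 4: XX__X
_XX_X
___X_
XXX_X
_X__X
XXX_X
step 5: XX__X
_XX_X
___XX
XXXX_
_X___
XXX_X
step 6: XX__X
_XXXX
__X__
XXX__
_X___
XXX_X
step 7: XX__X
_XXXX
__X__
XXX__
XX___
__X_X
step 8: XX__X
_XXXX
__XX_
XX_XX
XX_X_
__X_X
step 9: XX__X
_XXXX
_XXX_
__XXX
X__X_
__X_X
step 10: XX___
_XX__
_XXXX
__XXX
X__X_
__X_X
step 11: XX___
_XX_X
_XX__
__XX_
X__X_
__X_X
step 12: XX___
XXX_X
X_X__
X_XX_
X__X_
__X_X
step 13: XX__X
XXXX_
X_X_X
X_XX_
X__X_
__X_X
step 14: XX_X_
XXXXX
X_X_X
X_XX_
X__X_
__X_X
step 15: XX_X_
XXXXX
X_X_X
X_XX_
___X_
XXX_X
step 16: XX__X
XXXX_
X_X_X
X_XX_
___X_
XXX_X
step 17: XXX_X
X____
X___X
X_XX_
___X_
XXX_X
step 18: X__XX
X_X__
X___X
X_XX_
___X_
XXX_X
step 19: X__XX
X_X__
X___X
X_XX_
__XX_
X__XX
step 20: _XXXX
XXX__
X___X
X_XX_
__XX_
X__XX

17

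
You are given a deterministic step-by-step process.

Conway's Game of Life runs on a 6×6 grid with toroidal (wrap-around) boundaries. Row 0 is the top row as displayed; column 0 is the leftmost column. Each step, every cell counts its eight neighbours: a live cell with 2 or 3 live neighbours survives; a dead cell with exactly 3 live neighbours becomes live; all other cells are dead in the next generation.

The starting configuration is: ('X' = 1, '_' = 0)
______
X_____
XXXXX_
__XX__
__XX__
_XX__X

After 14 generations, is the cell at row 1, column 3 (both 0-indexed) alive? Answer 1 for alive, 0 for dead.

0) ______
X_____
XXXXX_
__XX__
__XX__
_XX__X
1) XX____
X_XX_X
X___XX
______
____X_
_XXX__
2) ____XX
__XX__
XX_XX_
____X_
__XX__
XXXX__
3) X___XX
XXX___
_X__XX
_X__XX
____X_
XX___X
4) __X_X_
__XX__
___XX_
___X__
_X__X_
_X____
5) _XX___
__X___
____X_
__XX__
__X___
_XXX__
6) ______
_XXX__
__X___
__XX__
______
___X__
7) ___X__
_XXX__
______
__XX__
__XX__
______
8) ___X__
__XX__
_X____
__XX__
__XX__
__XX__
9) ____X_
__XX__
_X____
_X_X__
_X__X_
____X_
10) ____X_
__XX__
_X_X__
XX____
__XXX_
___XXX
11) __X__X
__XXX_
XX_X__
XX__X_
XXX___
__X__X
12) _XX__X
X___XX
X_____
___X__
__XX__
__XX_X
13) _XX___
____X_
X___X_
__XX__
______
X_____
14) _X____
_X_X_X
____XX
___X__
______
_X____

1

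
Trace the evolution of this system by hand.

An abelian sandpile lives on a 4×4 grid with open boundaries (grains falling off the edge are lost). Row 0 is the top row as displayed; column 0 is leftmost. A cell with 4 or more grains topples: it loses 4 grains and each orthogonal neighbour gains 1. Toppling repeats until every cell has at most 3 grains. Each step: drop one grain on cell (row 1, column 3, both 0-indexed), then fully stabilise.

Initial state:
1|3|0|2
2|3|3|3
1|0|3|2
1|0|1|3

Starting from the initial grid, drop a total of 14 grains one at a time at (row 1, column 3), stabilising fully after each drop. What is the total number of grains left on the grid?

0) 1|3|0|2
2|3|3|3
1|0|3|2
1|0|1|3
1) 2|0|2|3
3|1|2|2
1|2|1|1
1|0|3|0
2) 2|0|2|3
3|1|2|3
1|2|1|1
1|0|3|0
3) 2|0|3|0
3|1|3|1
1|2|1|2
1|0|3|0
4) 2|0|3|0
3|1|3|2
1|2|1|2
1|0|3|0
5) 2|0|3|0
3|1|3|3
1|2|1|2
1|0|3|0
6) 2|1|0|2
3|2|1|1
1|2|2|3
1|0|3|0
7) 2|1|0|2
3|2|1|2
1|2|2|3
1|0|3|0
8) 2|1|0|2
3|2|1|3
1|2|2|3
1|0|3|0
9) 2|1|0|3
3|2|2|1
1|2|3|0
1|0|3|1
10) 2|1|0|3
3|2|2|2
1|2|3|0
1|0|3|1
11) 2|1|0|3
3|2|2|3
1|2|3|0
1|0|3|1
12) 2|1|1|0
3|2|3|1
1|2|3|1
1|0|3|1
13) 2|1|1|0
3|2|3|2
1|2|3|1
1|0|3|1
14) 2|1|1|0
3|2|3|3
1|2|3|1
1|0|3|1

27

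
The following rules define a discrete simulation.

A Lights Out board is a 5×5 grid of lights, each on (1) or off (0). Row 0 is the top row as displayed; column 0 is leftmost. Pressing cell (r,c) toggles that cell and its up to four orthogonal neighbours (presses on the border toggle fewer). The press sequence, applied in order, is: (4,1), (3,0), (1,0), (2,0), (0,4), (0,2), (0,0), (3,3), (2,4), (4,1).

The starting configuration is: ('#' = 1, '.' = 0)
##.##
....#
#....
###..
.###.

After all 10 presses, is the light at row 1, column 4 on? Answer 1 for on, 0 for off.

1

step 0: ##.##
....#
#....
###..
.###.
step 1: ##.##
....#
#....
#.#..
#..#.
step 2: ##.##
....#
.....
.##..
...#.
step 3: .#.##
##..#
#....
.##..
...#.
step 4: .#.##
.#..#
.#...
###..
...#.
step 5: .#...
.#...
.#...
###..
...#.
step 6: ..##.
.##..
.#...
###..
...#.
step 7: ####.
###..
.#...
###..
...#.
step 8: ####.
###..
.#.#.
##.##
.....
step 9: ####.
###.#
.#..#
##.#.
.....
step 10: ####.
###.#
.#..#
#..#.
###..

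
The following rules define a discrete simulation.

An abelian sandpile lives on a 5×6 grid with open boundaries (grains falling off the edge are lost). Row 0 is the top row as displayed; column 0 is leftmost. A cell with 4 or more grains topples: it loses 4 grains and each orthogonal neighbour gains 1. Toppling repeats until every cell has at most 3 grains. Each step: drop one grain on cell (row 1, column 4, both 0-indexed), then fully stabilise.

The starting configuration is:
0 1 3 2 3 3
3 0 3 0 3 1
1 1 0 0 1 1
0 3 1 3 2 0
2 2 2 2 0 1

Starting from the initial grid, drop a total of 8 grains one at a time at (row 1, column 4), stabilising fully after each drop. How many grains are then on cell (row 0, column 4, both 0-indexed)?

t=0: 0 1 3 2 3 3
3 0 3 0 3 1
1 1 0 0 1 1
0 3 1 3 2 0
2 2 2 2 0 1
t=1: 0 1 3 3 1 0
3 0 3 1 1 3
1 1 0 0 2 1
0 3 1 3 2 0
2 2 2 2 0 1
t=2: 0 1 3 3 1 0
3 0 3 1 2 3
1 1 0 0 2 1
0 3 1 3 2 0
2 2 2 2 0 1
t=3: 0 1 3 3 1 0
3 0 3 1 3 3
1 1 0 0 2 1
0 3 1 3 2 0
2 2 2 2 0 1
t=4: 0 1 3 3 2 1
3 0 3 2 1 0
1 1 0 0 3 2
0 3 1 3 2 0
2 2 2 2 0 1
t=5: 0 1 3 3 2 1
3 0 3 2 2 0
1 1 0 0 3 2
0 3 1 3 2 0
2 2 2 2 0 1
t=6: 0 1 3 3 2 1
3 0 3 2 3 0
1 1 0 0 3 2
0 3 1 3 2 0
2 2 2 2 0 1
t=7: 0 1 3 3 3 1
3 0 3 3 1 1
1 1 0 1 0 3
0 3 1 3 3 0
2 2 2 2 0 1
t=8: 0 1 3 3 3 1
3 0 3 3 2 1
1 1 0 1 0 3
0 3 1 3 3 0
2 2 2 2 0 1

3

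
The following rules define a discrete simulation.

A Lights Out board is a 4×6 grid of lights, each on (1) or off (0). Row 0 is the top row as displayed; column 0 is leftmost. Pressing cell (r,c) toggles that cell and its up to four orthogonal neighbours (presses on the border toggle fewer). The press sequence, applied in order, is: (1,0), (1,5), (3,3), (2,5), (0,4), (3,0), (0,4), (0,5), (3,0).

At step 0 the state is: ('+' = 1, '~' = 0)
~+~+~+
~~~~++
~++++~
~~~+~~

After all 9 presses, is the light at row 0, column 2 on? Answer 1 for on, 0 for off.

0

0) ~+~+~+
~~~~++
~++++~
~~~+~~
1) ++~+~+
++~~++
+++++~
~~~+~~
2) ++~+~~
++~~~~
++++++
~~~+~~
3) ++~+~~
++~~~~
+++~++
~~+~+~
4) ++~+~~
++~~~+
+++~~~
~~+~++
5) ++~~++
++~~++
+++~~~
~~+~++
6) ++~~++
++~~++
~++~~~
+++~++
7) ++~+~~
++~~~+
~++~~~
+++~++
8) ++~+++
++~~~~
~++~~~
+++~++
9) ++~+++
++~~~~
+++~~~
~~+~++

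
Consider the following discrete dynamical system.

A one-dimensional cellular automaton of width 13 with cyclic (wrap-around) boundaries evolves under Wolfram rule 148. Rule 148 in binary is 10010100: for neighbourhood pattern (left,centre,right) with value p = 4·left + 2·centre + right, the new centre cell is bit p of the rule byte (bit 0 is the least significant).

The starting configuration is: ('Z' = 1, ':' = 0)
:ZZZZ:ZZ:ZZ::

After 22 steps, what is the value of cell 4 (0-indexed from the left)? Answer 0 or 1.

0

gen 0: :ZZZZ:ZZ:ZZ::
gen 1: ::ZZ:::::::Z:
gen 2: ::::Z::::::ZZ
gen 3: Z:::ZZ:::::::
gen 4: ZZ::::Z::::::
gen 5: ::Z:::ZZ:::::
gen 6: ::ZZ::::Z::::
gen 7: ::::Z:::ZZ:::
gen 8: ::::ZZ::::Z::
gen 9: ::::::Z:::ZZ:
gen 10: ::::::ZZ::::Z
gen 11: Z:::::::Z:::Z
gen 12: :Z::::::ZZ:::
gen 13: :ZZ:::::::Z::
gen 14: :::Z::::::ZZ:
gen 15: :::ZZ:::::::Z
gen 16: Z::::Z::::::Z
gen 17: :Z:::ZZ::::::
gen 18: :ZZ::::Z:::::
gen 19: :::Z:::ZZ::::
gen 20: :::ZZ::::Z:::
gen 21: :::::Z:::ZZ::
gen 22: :::::ZZ::::Z:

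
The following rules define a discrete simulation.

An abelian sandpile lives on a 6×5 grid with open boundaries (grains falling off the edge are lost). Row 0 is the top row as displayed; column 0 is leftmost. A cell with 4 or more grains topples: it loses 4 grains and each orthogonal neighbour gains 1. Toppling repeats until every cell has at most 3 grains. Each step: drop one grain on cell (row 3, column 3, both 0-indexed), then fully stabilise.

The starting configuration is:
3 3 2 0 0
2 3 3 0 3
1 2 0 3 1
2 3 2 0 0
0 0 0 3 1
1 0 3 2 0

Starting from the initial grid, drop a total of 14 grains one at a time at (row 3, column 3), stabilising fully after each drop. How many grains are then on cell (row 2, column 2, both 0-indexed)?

[0] 3 3 2 0 0
2 3 3 0 3
1 2 0 3 1
2 3 2 0 0
0 0 0 3 1
1 0 3 2 0
[1] 3 3 2 0 0
2 3 3 0 3
1 2 0 3 1
2 3 2 1 0
0 0 0 3 1
1 0 3 2 0
[2] 3 3 2 0 0
2 3 3 0 3
1 2 0 3 1
2 3 2 2 0
0 0 0 3 1
1 0 3 2 0
[3] 3 3 2 0 0
2 3 3 0 3
1 2 0 3 1
2 3 2 3 0
0 0 0 3 1
1 0 3 2 0
[4] 3 3 2 0 0
2 3 3 1 3
1 2 1 0 2
2 3 3 2 1
0 0 1 0 2
1 0 3 3 0
[5] 3 3 2 0 0
2 3 3 1 3
1 2 1 0 2
2 3 3 3 1
0 0 1 0 2
1 0 3 3 0
[6] 3 3 2 0 0
2 3 3 1 3
1 3 2 1 2
3 0 1 1 2
0 1 2 1 2
1 0 3 3 0
[7] 3 3 2 0 0
2 3 3 1 3
1 3 2 1 2
3 0 1 2 2
0 1 2 1 2
1 0 3 3 0
[8] 3 3 2 0 0
2 3 3 1 3
1 3 2 1 2
3 0 1 3 2
0 1 2 1 2
1 0 3 3 0
[9] 3 3 2 0 0
2 3 3 1 3
1 3 2 2 2
3 0 2 0 3
0 1 2 2 2
1 0 3 3 0
[10] 3 3 2 0 0
2 3 3 1 3
1 3 2 2 2
3 0 2 1 3
0 1 2 2 2
1 0 3 3 0
[11] 3 3 2 0 0
2 3 3 1 3
1 3 2 2 2
3 0 2 2 3
0 1 2 2 2
1 0 3 3 0
[12] 3 3 2 0 0
2 3 3 1 3
1 3 2 2 2
3 0 2 3 3
0 1 2 2 2
1 0 3 3 0
[13] 3 3 2 0 0
2 3 3 1 3
1 3 2 3 3
3 0 3 1 0
0 1 2 3 3
1 0 3 3 0
[14] 3 3 2 0 0
2 3 3 1 3
1 3 2 3 3
3 0 3 2 0
0 1 2 3 3
1 0 3 3 0

2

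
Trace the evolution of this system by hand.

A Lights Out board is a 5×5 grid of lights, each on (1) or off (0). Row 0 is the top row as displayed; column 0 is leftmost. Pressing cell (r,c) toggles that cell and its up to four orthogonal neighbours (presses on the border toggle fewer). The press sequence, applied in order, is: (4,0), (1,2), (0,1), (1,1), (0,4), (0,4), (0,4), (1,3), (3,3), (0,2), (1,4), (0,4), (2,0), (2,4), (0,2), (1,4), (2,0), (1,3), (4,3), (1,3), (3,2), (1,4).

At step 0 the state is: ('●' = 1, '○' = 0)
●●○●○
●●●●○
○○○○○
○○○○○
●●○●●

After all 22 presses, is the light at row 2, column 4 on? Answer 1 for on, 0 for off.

gen 0: ●●○●○
●●●●○
○○○○○
○○○○○
●●○●●
gen 1: ●●○●○
●●●●○
○○○○○
●○○○○
○○○●●
gen 2: ●●●●○
●○○○○
○○●○○
●○○○○
○○○●●
gen 3: ○○○●○
●●○○○
○○●○○
●○○○○
○○○●●
gen 4: ○●○●○
○○●○○
○●●○○
●○○○○
○○○●●
gen 5: ○●○○●
○○●○●
○●●○○
●○○○○
○○○●●
gen 6: ○●○●○
○○●○○
○●●○○
●○○○○
○○○●●
gen 7: ○●○○●
○○●○●
○●●○○
●○○○○
○○○●●
gen 8: ○●○●●
○○○●○
○●●●○
●○○○○
○○○●●
gen 9: ○●○●●
○○○●○
○●●○○
●○●●●
○○○○●
gen 10: ○○●○●
○○●●○
○●●○○
●○●●●
○○○○●
gen 11: ○○●○○
○○●○●
○●●○●
●○●●●
○○○○●
gen 12: ○○●●●
○○●○○
○●●○●
●○●●●
○○○○●
gen 13: ○○●●●
●○●○○
●○●○●
○○●●●
○○○○●
gen 14: ○○●●●
●○●○●
●○●●○
○○●●○
○○○○●
gen 15: ○●○○●
●○○○●
●○●●○
○○●●○
○○○○●
gen 16: ○●○○○
●○○●○
●○●●●
○○●●○
○○○○●
gen 17: ○●○○○
○○○●○
○●●●●
●○●●○
○○○○●
gen 18: ○●○●○
○○●○●
○●●○●
●○●●○
○○○○●
gen 19: ○●○●○
○○●○●
○●●○●
●○●○○
○○●●○
gen 20: ○●○○○
○○○●○
○●●●●
●○●○○
○○●●○
gen 21: ○●○○○
○○○●○
○●○●●
●●○●○
○○○●○
gen 22: ○●○○●
○○○○●
○●○●○
●●○●○
○○○●○

0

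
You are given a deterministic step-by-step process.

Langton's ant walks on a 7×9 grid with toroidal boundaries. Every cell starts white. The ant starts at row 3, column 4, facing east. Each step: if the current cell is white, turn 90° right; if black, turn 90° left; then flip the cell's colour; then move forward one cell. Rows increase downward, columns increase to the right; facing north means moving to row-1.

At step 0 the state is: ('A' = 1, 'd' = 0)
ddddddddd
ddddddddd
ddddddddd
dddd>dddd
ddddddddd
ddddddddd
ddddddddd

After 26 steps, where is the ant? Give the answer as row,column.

gen 0: ddddddddd
ddddddddd
ddddddddd
dddd>dddd
ddddddddd
ddddddddd
ddddddddd
gen 1: ddddddddd
ddddddddd
ddddddddd
ddddAdddd
ddddvdddd
ddddddddd
ddddddddd
gen 2: ddddddddd
ddddddddd
ddddddddd
ddddAdddd
ddd<Adddd
ddddddddd
ddddddddd
gen 3: ddddddddd
ddddddddd
ddddddddd
ddd^Adddd
dddAAdddd
ddddddddd
ddddddddd
gen 4: ddddddddd
ddddddddd
ddddddddd
dddA>dddd
dddAAdddd
ddddddddd
ddddddddd
gen 5: ddddddddd
ddddddddd
dddd^dddd
dddAddddd
dddAAdddd
ddddddddd
ddddddddd
gen 6: ddddddddd
ddddddddd
ddddA>ddd
dddAddddd
dddAAdddd
ddddddddd
ddddddddd
gen 7: ddddddddd
ddddddddd
ddddAAddd
dddAdvddd
dddAAdddd
ddddddddd
ddddddddd
gen 8: ddddddddd
ddddddddd
ddddAAddd
dddA<Addd
dddAAdddd
ddddddddd
ddddddddd
gen 9: ddddddddd
ddddddddd
dddd^Addd
dddAAAddd
dddAAdddd
ddddddddd
ddddddddd
gen 10: ddddddddd
ddddddddd
ddd<dAddd
dddAAAddd
dddAAdddd
ddddddddd
ddddddddd
gen 11: ddddddddd
ddd^ddddd
dddAdAddd
dddAAAddd
dddAAdddd
ddddddddd
ddddddddd
gen 12: ddddddddd
dddA>dddd
dddAdAddd
dddAAAddd
dddAAdddd
ddddddddd
ddddddddd
gen 13: ddddddddd
dddAAdddd
dddAvAddd
dddAAAddd
dddAAdddd
ddddddddd
ddddddddd
gen 14: ddddddddd
dddAAdddd
ddd<AAddd
dddAAAddd
dddAAdddd
ddddddddd
ddddddddd
gen 15: ddddddddd
dddAAdddd
ddddAAddd
dddvAAddd
dddAAdddd
ddddddddd
ddddddddd
gen 16: ddddddddd
dddAAdddd
ddddAAddd
dddd>Addd
dddAAdddd
ddddddddd
ddddddddd
gen 17: ddddddddd
dddAAdddd
dddd^Addd
dddddAddd
dddAAdddd
ddddddddd
ddddddddd
gen 18: ddddddddd
dddAAdddd
ddd<dAddd
dddddAddd
dddAAdddd
ddddddddd
ddddddddd
gen 19: ddddddddd
ddd^Adddd
dddAdAddd
dddddAddd
dddAAdddd
ddddddddd
ddddddddd
gen 20: ddddddddd
dd<dAdddd
dddAdAddd
dddddAddd
dddAAdddd
ddddddddd
ddddddddd
gen 21: dd^dddddd
ddAdAdddd
dddAdAddd
dddddAddd
dddAAdddd
ddddddddd
ddddddddd
gen 22: ddA>ddddd
ddAdAdddd
dddAdAddd
dddddAddd
dddAAdddd
ddddddddd
ddddddddd
gen 23: ddAAddddd
ddAvAdddd
dddAdAddd
dddddAddd
dddAAdddd
ddddddddd
ddddddddd
gen 24: ddAAddddd
dd<AAdddd
dddAdAddd
dddddAddd
dddAAdddd
ddddddddd
ddddddddd
gen 25: ddAAddddd
dddAAdddd
ddvAdAddd
dddddAddd
dddAAdddd
ddddddddd
ddddddddd
gen 26: ddAAddddd
dddAAdddd
d<AAdAddd
dddddAddd
dddAAdddd
ddddddddd
ddddddddd

2,1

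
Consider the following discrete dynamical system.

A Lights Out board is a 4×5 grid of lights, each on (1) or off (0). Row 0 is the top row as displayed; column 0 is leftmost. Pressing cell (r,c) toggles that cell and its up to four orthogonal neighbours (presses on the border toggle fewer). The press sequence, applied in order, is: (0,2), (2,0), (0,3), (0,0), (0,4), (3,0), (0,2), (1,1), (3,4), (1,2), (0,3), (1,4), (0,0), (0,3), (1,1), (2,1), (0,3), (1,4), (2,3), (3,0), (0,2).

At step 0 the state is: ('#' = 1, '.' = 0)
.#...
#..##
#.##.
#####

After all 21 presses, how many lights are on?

5

step 0: .#...
#..##
#.##.
#####
step 1: ..##.
#.###
#.##.
#####
step 2: ..##.
..###
.###.
.####
step 3: ....#
..#.#
.###.
.####
step 4: ##..#
#.#.#
.###.
.####
step 5: ##.#.
#.#..
.###.
.####
step 6: ##.#.
#.#..
####.
#.###
step 7: #.#..
#....
####.
#.###
step 8: ###..
.##..
#.##.
#.###
step 9: ###..
.##..
#.###
#.#..
step 10: ##...
...#.
#..##
#.#..
step 11: #####
.....
#..##
#.#..
step 12: ####.
...##
#..#.
#.#..
step 13: ..##.
#..##
#..#.
#.#..
step 14: ....#
#...#
#..#.
#.#..
step 15: .#..#
.##.#
##.#.
#.#..
step 16: .#..#
..#.#
..##.
###..
step 17: .###.
..###
..##.
###..
step 18: .####
..#..
..###
###..
step 19: .####
..##.
.....
####.
step 20: .####
..##.
#....
..##.
step 21: ....#
...#.
#....
..##.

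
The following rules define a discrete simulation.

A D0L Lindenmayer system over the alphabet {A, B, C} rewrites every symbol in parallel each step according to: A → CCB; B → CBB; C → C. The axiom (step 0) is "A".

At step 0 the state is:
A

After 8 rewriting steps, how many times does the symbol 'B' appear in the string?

t=0: A
t=1: CCB
t=2: CCCBB
t=3: CCCCBBCBB
t=4: CCCCCBBCBBCCBBCBB
t=5: CCCCCCBBCBBCCBBCBBCCCBBCBBCCBBCBB
t=6: CCCCCCCBBCBBCCBBCBBCCCBBCBBCCBBCBBCCCCBBCBBCCBBCBBCCCBBCBBCCBBCBB
t=7: CCCCCCCCBBCBBCCBBCBBCCCBBCBBCCBBCBBCCCCBBCBBCCBBCBBCCCBBCB…BBCBBCCBBCBBCCCBBCBBCCBBCBBCCCCBBCBBCCBBCBBCCCBBCBBCCBBCBB  (len 129)
t=8: CCCCCCCCCBBCBBCCBBCBBCCCBBCBBCCBBCBBCCCCBBCBBCCBBCBBCCCBBC…BBCBBCCBBCBBCCCBBCBBCCBBCBBCCCCBBCBBCCBBCBBCCCBBCBBCCBBCBB  (len 257)

128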